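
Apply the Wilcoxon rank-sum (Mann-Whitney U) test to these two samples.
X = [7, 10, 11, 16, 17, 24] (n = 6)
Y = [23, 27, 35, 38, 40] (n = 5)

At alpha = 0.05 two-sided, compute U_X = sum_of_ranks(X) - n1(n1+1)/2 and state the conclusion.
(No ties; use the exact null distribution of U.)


Step 1: Combine and sort all 11 observations; assign midranks.
sorted (value, group): (7,X), (10,X), (11,X), (16,X), (17,X), (23,Y), (24,X), (27,Y), (35,Y), (38,Y), (40,Y)
ranks: 7->1, 10->2, 11->3, 16->4, 17->5, 23->6, 24->7, 27->8, 35->9, 38->10, 40->11
Step 2: Rank sum for X: R1 = 1 + 2 + 3 + 4 + 5 + 7 = 22.
Step 3: U_X = R1 - n1(n1+1)/2 = 22 - 6*7/2 = 22 - 21 = 1.
       U_Y = n1*n2 - U_X = 30 - 1 = 29.
Step 4: No ties, so the exact null distribution of U (based on enumerating the C(11,6) = 462 equally likely rank assignments) gives the two-sided p-value.
Step 5: p-value = 0.008658; compare to alpha = 0.05. reject H0.

U_X = 1, p = 0.008658, reject H0 at alpha = 0.05.


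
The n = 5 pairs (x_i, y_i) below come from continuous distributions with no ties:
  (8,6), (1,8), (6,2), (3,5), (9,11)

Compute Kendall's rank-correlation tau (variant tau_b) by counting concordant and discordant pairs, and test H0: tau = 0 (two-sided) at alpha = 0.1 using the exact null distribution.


Step 1: Enumerate the 10 unordered pairs (i,j) with i<j and classify each by sign(x_j-x_i) * sign(y_j-y_i).
  (1,2):dx=-7,dy=+2->D; (1,3):dx=-2,dy=-4->C; (1,4):dx=-5,dy=-1->C; (1,5):dx=+1,dy=+5->C
  (2,3):dx=+5,dy=-6->D; (2,4):dx=+2,dy=-3->D; (2,5):dx=+8,dy=+3->C; (3,4):dx=-3,dy=+3->D
  (3,5):dx=+3,dy=+9->C; (4,5):dx=+6,dy=+6->C
Step 2: C = 6, D = 4, total pairs = 10.
Step 3: tau = (C - D)/(n(n-1)/2) = (6 - 4)/10 = 0.200000.
Step 4: Exact two-sided p-value (enumerate n! = 120 permutations of y under H0): p = 0.816667.
Step 5: alpha = 0.1. fail to reject H0.

tau_b = 0.2000 (C=6, D=4), p = 0.816667, fail to reject H0.


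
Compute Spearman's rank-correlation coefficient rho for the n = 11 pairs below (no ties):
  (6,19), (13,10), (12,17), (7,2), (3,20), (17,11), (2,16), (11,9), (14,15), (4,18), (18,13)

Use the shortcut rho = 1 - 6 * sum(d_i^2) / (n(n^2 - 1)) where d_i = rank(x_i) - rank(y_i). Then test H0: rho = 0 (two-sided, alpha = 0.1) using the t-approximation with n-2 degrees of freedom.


Step 1: Rank x and y separately (midranks; no ties here).
rank(x): 6->4, 13->8, 12->7, 7->5, 3->2, 17->10, 2->1, 11->6, 14->9, 4->3, 18->11
rank(y): 19->10, 10->3, 17->8, 2->1, 20->11, 11->4, 16->7, 9->2, 15->6, 18->9, 13->5
Step 2: d_i = R_x(i) - R_y(i); compute d_i^2.
  (4-10)^2=36, (8-3)^2=25, (7-8)^2=1, (5-1)^2=16, (2-11)^2=81, (10-4)^2=36, (1-7)^2=36, (6-2)^2=16, (9-6)^2=9, (3-9)^2=36, (11-5)^2=36
sum(d^2) = 328.
Step 3: rho = 1 - 6*328 / (11*(11^2 - 1)) = 1 - 1968/1320 = -0.490909.
Step 4: Under H0, t = rho * sqrt((n-2)/(1-rho^2)) = -1.6904 ~ t(9).
Step 5: Two-sided p-value from the t-distribution with 9 df = 0.125204.
Step 6: alpha = 0.1. fail to reject H0.

rho = -0.4909, p = 0.125204, fail to reject H0 at alpha = 0.1.


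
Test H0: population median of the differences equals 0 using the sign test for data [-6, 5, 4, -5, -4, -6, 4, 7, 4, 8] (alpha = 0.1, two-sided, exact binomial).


Step 1: Discard zero differences. Original n = 10; n_eff = number of nonzero differences = 10.
Nonzero differences (with sign): -6, +5, +4, -5, -4, -6, +4, +7, +4, +8
Step 2: Count signs: positive = 6, negative = 4.
Step 3: Under H0: P(positive) = 0.5, so the number of positives S ~ Bin(10, 0.5).
Step 4: Two-sided exact p-value = sum of Bin(10,0.5) probabilities at or below the observed probability = 0.753906.
Step 5: alpha = 0.1. fail to reject H0.

n_eff = 10, pos = 6, neg = 4, p = 0.753906, fail to reject H0.


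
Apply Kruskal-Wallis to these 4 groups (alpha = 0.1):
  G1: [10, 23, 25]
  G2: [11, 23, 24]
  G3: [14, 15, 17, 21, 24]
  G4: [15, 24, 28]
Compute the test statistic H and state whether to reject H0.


Step 1: Combine all N = 14 observations and assign midranks.
sorted (value, group, rank): (10,G1,1), (11,G2,2), (14,G3,3), (15,G3,4.5), (15,G4,4.5), (17,G3,6), (21,G3,7), (23,G1,8.5), (23,G2,8.5), (24,G2,11), (24,G3,11), (24,G4,11), (25,G1,13), (28,G4,14)
Step 2: Sum ranks within each group.
R_1 = 22.5 (n_1 = 3)
R_2 = 21.5 (n_2 = 3)
R_3 = 31.5 (n_3 = 5)
R_4 = 29.5 (n_4 = 3)
Step 3: H = 12/(N(N+1)) * sum(R_i^2/n_i) - 3(N+1)
     = 12/(14*15) * (22.5^2/3 + 21.5^2/3 + 31.5^2/5 + 29.5^2/3) - 3*15
     = 0.057143 * 811.367 - 45
     = 1.363810.
Step 4: Ties present; correction factor C = 1 - 36/(14^3 - 14) = 0.986813. Corrected H = 1.363810 / 0.986813 = 1.382034.
Step 5: Under H0, H ~ chi^2(3); p-value = 0.709751.
Step 6: alpha = 0.1. fail to reject H0.

H = 1.3820, df = 3, p = 0.709751, fail to reject H0.


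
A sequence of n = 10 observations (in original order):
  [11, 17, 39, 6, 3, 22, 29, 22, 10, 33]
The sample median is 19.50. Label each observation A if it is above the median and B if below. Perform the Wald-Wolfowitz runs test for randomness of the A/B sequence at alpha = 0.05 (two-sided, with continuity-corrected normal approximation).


Step 1: Compute median = 19.50; label A = above, B = below.
Labels in order: BBABBAAABA  (n_A = 5, n_B = 5)
Step 2: Count runs R = 6.
Step 3: Under H0 (random ordering), E[R] = 2*n_A*n_B/(n_A+n_B) + 1 = 2*5*5/10 + 1 = 6.0000.
        Var[R] = 2*n_A*n_B*(2*n_A*n_B - n_A - n_B) / ((n_A+n_B)^2 * (n_A+n_B-1)) = 2000/900 = 2.2222.
        SD[R] = 1.4907.
Step 4: R = E[R], so z = 0 with no continuity correction.
Step 5: Two-sided p-value via normal approximation = 2*(1 - Phi(|z|)) = 1.000000.
Step 6: alpha = 0.05. fail to reject H0.

R = 6, z = 0.0000, p = 1.000000, fail to reject H0.


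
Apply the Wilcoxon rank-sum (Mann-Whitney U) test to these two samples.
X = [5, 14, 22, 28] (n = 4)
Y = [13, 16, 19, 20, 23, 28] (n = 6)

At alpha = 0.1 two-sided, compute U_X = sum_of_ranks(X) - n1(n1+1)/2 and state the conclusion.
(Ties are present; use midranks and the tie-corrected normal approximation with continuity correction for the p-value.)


Step 1: Combine and sort all 10 observations; assign midranks.
sorted (value, group): (5,X), (13,Y), (14,X), (16,Y), (19,Y), (20,Y), (22,X), (23,Y), (28,X), (28,Y)
ranks: 5->1, 13->2, 14->3, 16->4, 19->5, 20->6, 22->7, 23->8, 28->9.5, 28->9.5
Step 2: Rank sum for X: R1 = 1 + 3 + 7 + 9.5 = 20.5.
Step 3: U_X = R1 - n1(n1+1)/2 = 20.5 - 4*5/2 = 20.5 - 10 = 10.5.
       U_Y = n1*n2 - U_X = 24 - 10.5 = 13.5.
Step 4: Ties are present, so use the tie-corrected normal approximation (with continuity correction) for the p-value.
Step 5: p-value = 0.830664; compare to alpha = 0.1. fail to reject H0.

U_X = 10.5, p = 0.830664, fail to reject H0 at alpha = 0.1.


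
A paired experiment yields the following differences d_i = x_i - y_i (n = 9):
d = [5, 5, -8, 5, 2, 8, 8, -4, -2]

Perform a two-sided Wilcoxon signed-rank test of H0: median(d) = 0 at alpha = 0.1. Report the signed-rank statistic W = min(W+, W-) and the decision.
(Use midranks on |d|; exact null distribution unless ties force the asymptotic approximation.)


Step 1: Drop any zero differences (none here) and take |d_i|.
|d| = [5, 5, 8, 5, 2, 8, 8, 4, 2]
Step 2: Midrank |d_i| (ties get averaged ranks).
ranks: |5|->5, |5|->5, |8|->8, |5|->5, |2|->1.5, |8|->8, |8|->8, |4|->3, |2|->1.5
Step 3: Attach original signs; sum ranks with positive sign and with negative sign.
W+ = 5 + 5 + 5 + 1.5 + 8 + 8 = 32.5
W- = 8 + 3 + 1.5 = 12.5
(Check: W+ + W- = 45 should equal n(n+1)/2 = 45.)
Step 4: Test statistic W = min(W+, W-) = 12.5.
Step 5: Ties in |d|, so use the tie-corrected normal approximation.
        E[W] = n(n+1)/4 = 9*10/4 = 22.5.
        Tie groups: |d|=2 (t=2), |d|=5 (t=3), |d|=8 (t=3); sum(t^3 - t) = 54.
        Var[W] = n(n+1)(2n+1)/24 - sum(t^3-t)/48 = 1710/24 - 54/48 = 70.125.
        z = (W - E[W]) / sqrt(Var[W]) = (12.5 - 22.5) / 8.3741 = -1.1942.
        Two-sided p = 2*Phi(z) = 0.232414.
Step 6: alpha = 0.1. fail to reject H0.

W+ = 32.5, W- = 12.5, W = min = 12.5, p = 0.232414, fail to reject H0.


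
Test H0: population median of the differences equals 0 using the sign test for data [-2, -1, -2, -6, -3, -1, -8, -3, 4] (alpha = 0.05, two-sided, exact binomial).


Step 1: Discard zero differences. Original n = 9; n_eff = number of nonzero differences = 9.
Nonzero differences (with sign): -2, -1, -2, -6, -3, -1, -8, -3, +4
Step 2: Count signs: positive = 1, negative = 8.
Step 3: Under H0: P(positive) = 0.5, so the number of positives S ~ Bin(9, 0.5).
Step 4: Two-sided exact p-value = sum of Bin(9,0.5) probabilities at or below the observed probability = 0.039062.
Step 5: alpha = 0.05. reject H0.

n_eff = 9, pos = 1, neg = 8, p = 0.039062, reject H0.


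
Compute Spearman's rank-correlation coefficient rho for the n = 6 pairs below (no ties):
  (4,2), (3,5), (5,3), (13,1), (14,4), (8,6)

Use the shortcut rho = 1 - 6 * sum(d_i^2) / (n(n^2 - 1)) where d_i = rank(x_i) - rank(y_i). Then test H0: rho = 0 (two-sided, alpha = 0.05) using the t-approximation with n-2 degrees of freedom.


Step 1: Rank x and y separately (midranks; no ties here).
rank(x): 4->2, 3->1, 5->3, 13->5, 14->6, 8->4
rank(y): 2->2, 5->5, 3->3, 1->1, 4->4, 6->6
Step 2: d_i = R_x(i) - R_y(i); compute d_i^2.
  (2-2)^2=0, (1-5)^2=16, (3-3)^2=0, (5-1)^2=16, (6-4)^2=4, (4-6)^2=4
sum(d^2) = 40.
Step 3: rho = 1 - 6*40 / (6*(6^2 - 1)) = 1 - 240/210 = -0.142857.
Step 4: Under H0, t = rho * sqrt((n-2)/(1-rho^2)) = -0.2887 ~ t(4).
Step 5: Two-sided p-value from the t-distribution with 4 df = 0.787172.
Step 6: alpha = 0.05. fail to reject H0.

rho = -0.1429, p = 0.787172, fail to reject H0 at alpha = 0.05.


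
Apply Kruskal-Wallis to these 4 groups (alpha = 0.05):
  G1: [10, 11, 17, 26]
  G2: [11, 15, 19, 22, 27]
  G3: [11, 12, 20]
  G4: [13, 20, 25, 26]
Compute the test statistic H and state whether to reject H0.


Step 1: Combine all N = 16 observations and assign midranks.
sorted (value, group, rank): (10,G1,1), (11,G1,3), (11,G2,3), (11,G3,3), (12,G3,5), (13,G4,6), (15,G2,7), (17,G1,8), (19,G2,9), (20,G3,10.5), (20,G4,10.5), (22,G2,12), (25,G4,13), (26,G1,14.5), (26,G4,14.5), (27,G2,16)
Step 2: Sum ranks within each group.
R_1 = 26.5 (n_1 = 4)
R_2 = 47 (n_2 = 5)
R_3 = 18.5 (n_3 = 3)
R_4 = 44 (n_4 = 4)
Step 3: H = 12/(N(N+1)) * sum(R_i^2/n_i) - 3(N+1)
     = 12/(16*17) * (26.5^2/4 + 47^2/5 + 18.5^2/3 + 44^2/4) - 3*17
     = 0.044118 * 1215.45 - 51
     = 2.622610.
Step 4: Ties present; correction factor C = 1 - 36/(16^3 - 16) = 0.991176. Corrected H = 2.622610 / 0.991176 = 2.645957.
Step 5: Under H0, H ~ chi^2(3); p-value = 0.449490.
Step 6: alpha = 0.05. fail to reject H0.

H = 2.6460, df = 3, p = 0.449490, fail to reject H0.


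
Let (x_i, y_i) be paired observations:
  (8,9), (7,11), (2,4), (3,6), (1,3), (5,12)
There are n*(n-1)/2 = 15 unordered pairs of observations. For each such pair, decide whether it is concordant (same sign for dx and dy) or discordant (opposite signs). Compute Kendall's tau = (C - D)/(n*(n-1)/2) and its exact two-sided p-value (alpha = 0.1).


Step 1: Enumerate the 15 unordered pairs (i,j) with i<j and classify each by sign(x_j-x_i) * sign(y_j-y_i).
  (1,2):dx=-1,dy=+2->D; (1,3):dx=-6,dy=-5->C; (1,4):dx=-5,dy=-3->C; (1,5):dx=-7,dy=-6->C
  (1,6):dx=-3,dy=+3->D; (2,3):dx=-5,dy=-7->C; (2,4):dx=-4,dy=-5->C; (2,5):dx=-6,dy=-8->C
  (2,6):dx=-2,dy=+1->D; (3,4):dx=+1,dy=+2->C; (3,5):dx=-1,dy=-1->C; (3,6):dx=+3,dy=+8->C
  (4,5):dx=-2,dy=-3->C; (4,6):dx=+2,dy=+6->C; (5,6):dx=+4,dy=+9->C
Step 2: C = 12, D = 3, total pairs = 15.
Step 3: tau = (C - D)/(n(n-1)/2) = (12 - 3)/15 = 0.600000.
Step 4: Exact two-sided p-value (enumerate n! = 720 permutations of y under H0): p = 0.136111.
Step 5: alpha = 0.1. fail to reject H0.

tau_b = 0.6000 (C=12, D=3), p = 0.136111, fail to reject H0.


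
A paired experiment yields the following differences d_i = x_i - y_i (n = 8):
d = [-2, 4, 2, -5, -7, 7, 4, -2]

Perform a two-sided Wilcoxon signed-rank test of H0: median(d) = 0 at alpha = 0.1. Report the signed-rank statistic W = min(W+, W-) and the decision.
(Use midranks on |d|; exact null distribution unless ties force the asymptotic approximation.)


Step 1: Drop any zero differences (none here) and take |d_i|.
|d| = [2, 4, 2, 5, 7, 7, 4, 2]
Step 2: Midrank |d_i| (ties get averaged ranks).
ranks: |2|->2, |4|->4.5, |2|->2, |5|->6, |7|->7.5, |7|->7.5, |4|->4.5, |2|->2
Step 3: Attach original signs; sum ranks with positive sign and with negative sign.
W+ = 4.5 + 2 + 7.5 + 4.5 = 18.5
W- = 2 + 6 + 7.5 + 2 = 17.5
(Check: W+ + W- = 36 should equal n(n+1)/2 = 36.)
Step 4: Test statistic W = min(W+, W-) = 17.5.
Step 5: Ties in |d|, so use the tie-corrected normal approximation.
        E[W] = n(n+1)/4 = 8*9/4 = 18.
        Tie groups: |d|=2 (t=3), |d|=4 (t=2), |d|=7 (t=2); sum(t^3 - t) = 36.
        Var[W] = n(n+1)(2n+1)/24 - sum(t^3-t)/48 = 1224/24 - 36/48 = 50.25.
        z = (W - E[W]) / sqrt(Var[W]) = (17.5 - 18) / 7.0887 = -0.0705.
        Two-sided p = 2*Phi(z) = 0.943768.
Step 6: alpha = 0.1. fail to reject H0.

W+ = 18.5, W- = 17.5, W = min = 17.5, p = 0.943768, fail to reject H0.


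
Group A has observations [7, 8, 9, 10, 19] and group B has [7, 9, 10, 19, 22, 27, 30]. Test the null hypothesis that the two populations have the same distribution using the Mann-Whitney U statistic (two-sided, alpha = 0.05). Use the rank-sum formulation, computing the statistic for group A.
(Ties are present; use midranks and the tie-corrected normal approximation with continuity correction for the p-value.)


Step 1: Combine and sort all 12 observations; assign midranks.
sorted (value, group): (7,X), (7,Y), (8,X), (9,X), (9,Y), (10,X), (10,Y), (19,X), (19,Y), (22,Y), (27,Y), (30,Y)
ranks: 7->1.5, 7->1.5, 8->3, 9->4.5, 9->4.5, 10->6.5, 10->6.5, 19->8.5, 19->8.5, 22->10, 27->11, 30->12
Step 2: Rank sum for X: R1 = 1.5 + 3 + 4.5 + 6.5 + 8.5 = 24.
Step 3: U_X = R1 - n1(n1+1)/2 = 24 - 5*6/2 = 24 - 15 = 9.
       U_Y = n1*n2 - U_X = 35 - 9 = 26.
Step 4: Ties are present, so use the tie-corrected normal approximation (with continuity correction) for the p-value.
Step 5: p-value = 0.190745; compare to alpha = 0.05. fail to reject H0.

U_X = 9, p = 0.190745, fail to reject H0 at alpha = 0.05.


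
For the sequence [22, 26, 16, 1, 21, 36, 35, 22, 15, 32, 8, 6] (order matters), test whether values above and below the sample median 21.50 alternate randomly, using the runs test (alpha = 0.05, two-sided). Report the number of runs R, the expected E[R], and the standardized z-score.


Step 1: Compute median = 21.50; label A = above, B = below.
Labels in order: AABBBAAABABB  (n_A = 6, n_B = 6)
Step 2: Count runs R = 6.
Step 3: Under H0 (random ordering), E[R] = 2*n_A*n_B/(n_A+n_B) + 1 = 2*6*6/12 + 1 = 7.0000.
        Var[R] = 2*n_A*n_B*(2*n_A*n_B - n_A - n_B) / ((n_A+n_B)^2 * (n_A+n_B-1)) = 4320/1584 = 2.7273.
        SD[R] = 1.6514.
Step 4: Continuity-corrected z = (R + 0.5 - E[R]) / SD[R] = (6 + 0.5 - 7.0000) / 1.6514 = -0.3028.
Step 5: Two-sided p-value via normal approximation = 2*(1 - Phi(|z|)) = 0.762069.
Step 6: alpha = 0.05. fail to reject H0.

R = 6, z = -0.3028, p = 0.762069, fail to reject H0.


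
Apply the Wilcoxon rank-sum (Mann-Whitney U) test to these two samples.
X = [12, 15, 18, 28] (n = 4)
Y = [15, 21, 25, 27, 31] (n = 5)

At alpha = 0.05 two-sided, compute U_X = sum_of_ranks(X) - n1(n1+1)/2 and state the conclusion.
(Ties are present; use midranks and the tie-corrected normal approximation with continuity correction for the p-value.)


Step 1: Combine and sort all 9 observations; assign midranks.
sorted (value, group): (12,X), (15,X), (15,Y), (18,X), (21,Y), (25,Y), (27,Y), (28,X), (31,Y)
ranks: 12->1, 15->2.5, 15->2.5, 18->4, 21->5, 25->6, 27->7, 28->8, 31->9
Step 2: Rank sum for X: R1 = 1 + 2.5 + 4 + 8 = 15.5.
Step 3: U_X = R1 - n1(n1+1)/2 = 15.5 - 4*5/2 = 15.5 - 10 = 5.5.
       U_Y = n1*n2 - U_X = 20 - 5.5 = 14.5.
Step 4: Ties are present, so use the tie-corrected normal approximation (with continuity correction) for the p-value.
Step 5: p-value = 0.325163; compare to alpha = 0.05. fail to reject H0.

U_X = 5.5, p = 0.325163, fail to reject H0 at alpha = 0.05.


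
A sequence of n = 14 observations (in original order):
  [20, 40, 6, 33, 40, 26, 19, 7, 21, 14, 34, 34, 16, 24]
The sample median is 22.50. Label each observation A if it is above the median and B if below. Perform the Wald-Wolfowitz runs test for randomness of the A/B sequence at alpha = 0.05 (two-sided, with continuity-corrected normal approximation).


Step 1: Compute median = 22.50; label A = above, B = below.
Labels in order: BABAAABBBBAABA  (n_A = 7, n_B = 7)
Step 2: Count runs R = 8.
Step 3: Under H0 (random ordering), E[R] = 2*n_A*n_B/(n_A+n_B) + 1 = 2*7*7/14 + 1 = 8.0000.
        Var[R] = 2*n_A*n_B*(2*n_A*n_B - n_A - n_B) / ((n_A+n_B)^2 * (n_A+n_B-1)) = 8232/2548 = 3.2308.
        SD[R] = 1.7974.
Step 4: R = E[R], so z = 0 with no continuity correction.
Step 5: Two-sided p-value via normal approximation = 2*(1 - Phi(|z|)) = 1.000000.
Step 6: alpha = 0.05. fail to reject H0.

R = 8, z = 0.0000, p = 1.000000, fail to reject H0.


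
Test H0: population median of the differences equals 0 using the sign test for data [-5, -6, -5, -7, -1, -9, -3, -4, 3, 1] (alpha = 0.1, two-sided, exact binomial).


Step 1: Discard zero differences. Original n = 10; n_eff = number of nonzero differences = 10.
Nonzero differences (with sign): -5, -6, -5, -7, -1, -9, -3, -4, +3, +1
Step 2: Count signs: positive = 2, negative = 8.
Step 3: Under H0: P(positive) = 0.5, so the number of positives S ~ Bin(10, 0.5).
Step 4: Two-sided exact p-value = sum of Bin(10,0.5) probabilities at or below the observed probability = 0.109375.
Step 5: alpha = 0.1. fail to reject H0.

n_eff = 10, pos = 2, neg = 8, p = 0.109375, fail to reject H0.


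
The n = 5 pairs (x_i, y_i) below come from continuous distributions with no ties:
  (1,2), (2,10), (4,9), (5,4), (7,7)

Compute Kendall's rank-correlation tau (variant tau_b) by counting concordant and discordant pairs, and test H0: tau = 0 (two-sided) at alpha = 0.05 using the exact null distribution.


Step 1: Enumerate the 10 unordered pairs (i,j) with i<j and classify each by sign(x_j-x_i) * sign(y_j-y_i).
  (1,2):dx=+1,dy=+8->C; (1,3):dx=+3,dy=+7->C; (1,4):dx=+4,dy=+2->C; (1,5):dx=+6,dy=+5->C
  (2,3):dx=+2,dy=-1->D; (2,4):dx=+3,dy=-6->D; (2,5):dx=+5,dy=-3->D; (3,4):dx=+1,dy=-5->D
  (3,5):dx=+3,dy=-2->D; (4,5):dx=+2,dy=+3->C
Step 2: C = 5, D = 5, total pairs = 10.
Step 3: tau = (C - D)/(n(n-1)/2) = (5 - 5)/10 = 0.000000.
Step 4: Exact two-sided p-value (enumerate n! = 120 permutations of y under H0): p = 1.000000.
Step 5: alpha = 0.05. fail to reject H0.

tau_b = 0.0000 (C=5, D=5), p = 1.000000, fail to reject H0.


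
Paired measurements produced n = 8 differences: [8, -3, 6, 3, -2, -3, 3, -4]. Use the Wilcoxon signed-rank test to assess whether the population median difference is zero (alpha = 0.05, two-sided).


Step 1: Drop any zero differences (none here) and take |d_i|.
|d| = [8, 3, 6, 3, 2, 3, 3, 4]
Step 2: Midrank |d_i| (ties get averaged ranks).
ranks: |8|->8, |3|->3.5, |6|->7, |3|->3.5, |2|->1, |3|->3.5, |3|->3.5, |4|->6
Step 3: Attach original signs; sum ranks with positive sign and with negative sign.
W+ = 8 + 7 + 3.5 + 3.5 = 22
W- = 3.5 + 1 + 3.5 + 6 = 14
(Check: W+ + W- = 36 should equal n(n+1)/2 = 36.)
Step 4: Test statistic W = min(W+, W-) = 14.
Step 5: Ties in |d|, so use the tie-corrected normal approximation.
        E[W] = n(n+1)/4 = 8*9/4 = 18.
        Tie groups: |d|=3 (t=4); sum(t^3 - t) = 60.
        Var[W] = n(n+1)(2n+1)/24 - sum(t^3-t)/48 = 1224/24 - 60/48 = 49.75.
        z = (W - E[W]) / sqrt(Var[W]) = (14 - 18) / 7.0534 = -0.5671.
        Two-sided p = 2*Phi(z) = 0.570643.
Step 6: alpha = 0.05. fail to reject H0.

W+ = 22, W- = 14, W = min = 14, p = 0.570643, fail to reject H0.


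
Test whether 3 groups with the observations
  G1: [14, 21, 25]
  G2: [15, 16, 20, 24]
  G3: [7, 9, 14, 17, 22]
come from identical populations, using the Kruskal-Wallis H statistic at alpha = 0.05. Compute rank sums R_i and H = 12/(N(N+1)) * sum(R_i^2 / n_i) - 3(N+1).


Step 1: Combine all N = 12 observations and assign midranks.
sorted (value, group, rank): (7,G3,1), (9,G3,2), (14,G1,3.5), (14,G3,3.5), (15,G2,5), (16,G2,6), (17,G3,7), (20,G2,8), (21,G1,9), (22,G3,10), (24,G2,11), (25,G1,12)
Step 2: Sum ranks within each group.
R_1 = 24.5 (n_1 = 3)
R_2 = 30 (n_2 = 4)
R_3 = 23.5 (n_3 = 5)
Step 3: H = 12/(N(N+1)) * sum(R_i^2/n_i) - 3(N+1)
     = 12/(12*13) * (24.5^2/3 + 30^2/4 + 23.5^2/5) - 3*13
     = 0.076923 * 535.533 - 39
     = 2.194872.
Step 4: Ties present; correction factor C = 1 - 6/(12^3 - 12) = 0.996503. Corrected H = 2.194872 / 0.996503 = 2.202573.
Step 5: Under H0, H ~ chi^2(2); p-value = 0.332443.
Step 6: alpha = 0.05. fail to reject H0.

H = 2.2026, df = 2, p = 0.332443, fail to reject H0.


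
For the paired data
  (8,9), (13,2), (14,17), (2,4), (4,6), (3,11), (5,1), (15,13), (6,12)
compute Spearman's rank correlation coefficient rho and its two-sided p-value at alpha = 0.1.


Step 1: Rank x and y separately (midranks; no ties here).
rank(x): 8->6, 13->7, 14->8, 2->1, 4->3, 3->2, 5->4, 15->9, 6->5
rank(y): 9->5, 2->2, 17->9, 4->3, 6->4, 11->6, 1->1, 13->8, 12->7
Step 2: d_i = R_x(i) - R_y(i); compute d_i^2.
  (6-5)^2=1, (7-2)^2=25, (8-9)^2=1, (1-3)^2=4, (3-4)^2=1, (2-6)^2=16, (4-1)^2=9, (9-8)^2=1, (5-7)^2=4
sum(d^2) = 62.
Step 3: rho = 1 - 6*62 / (9*(9^2 - 1)) = 1 - 372/720 = 0.483333.
Step 4: Under H0, t = rho * sqrt((n-2)/(1-rho^2)) = 1.4607 ~ t(7).
Step 5: Two-sided p-value from the t-distribution with 7 df = 0.187470.
Step 6: alpha = 0.1. fail to reject H0.

rho = 0.4833, p = 0.187470, fail to reject H0 at alpha = 0.1.


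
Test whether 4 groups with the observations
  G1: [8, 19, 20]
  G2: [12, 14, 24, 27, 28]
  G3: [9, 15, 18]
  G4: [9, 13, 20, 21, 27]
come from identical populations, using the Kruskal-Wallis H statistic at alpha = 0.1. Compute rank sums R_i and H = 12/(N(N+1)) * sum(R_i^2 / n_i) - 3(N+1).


Step 1: Combine all N = 16 observations and assign midranks.
sorted (value, group, rank): (8,G1,1), (9,G3,2.5), (9,G4,2.5), (12,G2,4), (13,G4,5), (14,G2,6), (15,G3,7), (18,G3,8), (19,G1,9), (20,G1,10.5), (20,G4,10.5), (21,G4,12), (24,G2,13), (27,G2,14.5), (27,G4,14.5), (28,G2,16)
Step 2: Sum ranks within each group.
R_1 = 20.5 (n_1 = 3)
R_2 = 53.5 (n_2 = 5)
R_3 = 17.5 (n_3 = 3)
R_4 = 44.5 (n_4 = 5)
Step 3: H = 12/(N(N+1)) * sum(R_i^2/n_i) - 3(N+1)
     = 12/(16*17) * (20.5^2/3 + 53.5^2/5 + 17.5^2/3 + 44.5^2/5) - 3*17
     = 0.044118 * 1210.67 - 51
     = 2.411765.
Step 4: Ties present; correction factor C = 1 - 18/(16^3 - 16) = 0.995588. Corrected H = 2.411765 / 0.995588 = 2.422452.
Step 5: Under H0, H ~ chi^2(3); p-value = 0.489469.
Step 6: alpha = 0.1. fail to reject H0.

H = 2.4225, df = 3, p = 0.489469, fail to reject H0.


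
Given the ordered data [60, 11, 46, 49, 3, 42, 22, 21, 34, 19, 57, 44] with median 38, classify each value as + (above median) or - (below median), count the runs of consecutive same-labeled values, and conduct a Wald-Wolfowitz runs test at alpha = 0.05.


Step 1: Compute median = 38; label A = above, B = below.
Labels in order: ABAABABBBBAA  (n_A = 6, n_B = 6)
Step 2: Count runs R = 7.
Step 3: Under H0 (random ordering), E[R] = 2*n_A*n_B/(n_A+n_B) + 1 = 2*6*6/12 + 1 = 7.0000.
        Var[R] = 2*n_A*n_B*(2*n_A*n_B - n_A - n_B) / ((n_A+n_B)^2 * (n_A+n_B-1)) = 4320/1584 = 2.7273.
        SD[R] = 1.6514.
Step 4: R = E[R], so z = 0 with no continuity correction.
Step 5: Two-sided p-value via normal approximation = 2*(1 - Phi(|z|)) = 1.000000.
Step 6: alpha = 0.05. fail to reject H0.

R = 7, z = 0.0000, p = 1.000000, fail to reject H0.


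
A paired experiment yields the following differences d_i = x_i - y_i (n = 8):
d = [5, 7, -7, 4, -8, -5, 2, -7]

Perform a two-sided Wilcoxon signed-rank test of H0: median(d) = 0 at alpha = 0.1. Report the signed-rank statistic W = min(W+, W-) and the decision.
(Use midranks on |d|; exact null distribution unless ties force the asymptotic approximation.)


Step 1: Drop any zero differences (none here) and take |d_i|.
|d| = [5, 7, 7, 4, 8, 5, 2, 7]
Step 2: Midrank |d_i| (ties get averaged ranks).
ranks: |5|->3.5, |7|->6, |7|->6, |4|->2, |8|->8, |5|->3.5, |2|->1, |7|->6
Step 3: Attach original signs; sum ranks with positive sign and with negative sign.
W+ = 3.5 + 6 + 2 + 1 = 12.5
W- = 6 + 8 + 3.5 + 6 = 23.5
(Check: W+ + W- = 36 should equal n(n+1)/2 = 36.)
Step 4: Test statistic W = min(W+, W-) = 12.5.
Step 5: Ties in |d|, so use the tie-corrected normal approximation.
        E[W] = n(n+1)/4 = 8*9/4 = 18.
        Tie groups: |d|=5 (t=2), |d|=7 (t=3); sum(t^3 - t) = 30.
        Var[W] = n(n+1)(2n+1)/24 - sum(t^3-t)/48 = 1224/24 - 30/48 = 50.375.
        z = (W - E[W]) / sqrt(Var[W]) = (12.5 - 18) / 7.0975 = -0.7749.
        Two-sided p = 2*Phi(z) = 0.438389.
Step 6: alpha = 0.1. fail to reject H0.

W+ = 12.5, W- = 23.5, W = min = 12.5, p = 0.438389, fail to reject H0.


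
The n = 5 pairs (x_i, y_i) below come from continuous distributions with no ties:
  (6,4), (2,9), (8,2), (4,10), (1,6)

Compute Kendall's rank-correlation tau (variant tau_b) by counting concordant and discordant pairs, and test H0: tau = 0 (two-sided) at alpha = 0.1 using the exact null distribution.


Step 1: Enumerate the 10 unordered pairs (i,j) with i<j and classify each by sign(x_j-x_i) * sign(y_j-y_i).
  (1,2):dx=-4,dy=+5->D; (1,3):dx=+2,dy=-2->D; (1,4):dx=-2,dy=+6->D; (1,5):dx=-5,dy=+2->D
  (2,3):dx=+6,dy=-7->D; (2,4):dx=+2,dy=+1->C; (2,5):dx=-1,dy=-3->C; (3,4):dx=-4,dy=+8->D
  (3,5):dx=-7,dy=+4->D; (4,5):dx=-3,dy=-4->C
Step 2: C = 3, D = 7, total pairs = 10.
Step 3: tau = (C - D)/(n(n-1)/2) = (3 - 7)/10 = -0.400000.
Step 4: Exact two-sided p-value (enumerate n! = 120 permutations of y under H0): p = 0.483333.
Step 5: alpha = 0.1. fail to reject H0.

tau_b = -0.4000 (C=3, D=7), p = 0.483333, fail to reject H0.


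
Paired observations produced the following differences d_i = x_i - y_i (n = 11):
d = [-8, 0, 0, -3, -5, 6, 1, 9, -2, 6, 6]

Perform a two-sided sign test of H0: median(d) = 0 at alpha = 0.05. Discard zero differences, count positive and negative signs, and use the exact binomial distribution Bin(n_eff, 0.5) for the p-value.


Step 1: Discard zero differences. Original n = 11; n_eff = number of nonzero differences = 9.
Nonzero differences (with sign): -8, -3, -5, +6, +1, +9, -2, +6, +6
Step 2: Count signs: positive = 5, negative = 4.
Step 3: Under H0: P(positive) = 0.5, so the number of positives S ~ Bin(9, 0.5).
Step 4: Two-sided exact p-value = sum of Bin(9,0.5) probabilities at or below the observed probability = 1.000000.
Step 5: alpha = 0.05. fail to reject H0.

n_eff = 9, pos = 5, neg = 4, p = 1.000000, fail to reject H0.


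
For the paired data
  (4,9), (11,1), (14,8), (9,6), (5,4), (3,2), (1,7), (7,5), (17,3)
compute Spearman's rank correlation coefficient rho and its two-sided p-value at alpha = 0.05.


Step 1: Rank x and y separately (midranks; no ties here).
rank(x): 4->3, 11->7, 14->8, 9->6, 5->4, 3->2, 1->1, 7->5, 17->9
rank(y): 9->9, 1->1, 8->8, 6->6, 4->4, 2->2, 7->7, 5->5, 3->3
Step 2: d_i = R_x(i) - R_y(i); compute d_i^2.
  (3-9)^2=36, (7-1)^2=36, (8-8)^2=0, (6-6)^2=0, (4-4)^2=0, (2-2)^2=0, (1-7)^2=36, (5-5)^2=0, (9-3)^2=36
sum(d^2) = 144.
Step 3: rho = 1 - 6*144 / (9*(9^2 - 1)) = 1 - 864/720 = -0.200000.
Step 4: Under H0, t = rho * sqrt((n-2)/(1-rho^2)) = -0.5401 ~ t(7).
Step 5: Two-sided p-value from the t-distribution with 7 df = 0.605901.
Step 6: alpha = 0.05. fail to reject H0.

rho = -0.2000, p = 0.605901, fail to reject H0 at alpha = 0.05.


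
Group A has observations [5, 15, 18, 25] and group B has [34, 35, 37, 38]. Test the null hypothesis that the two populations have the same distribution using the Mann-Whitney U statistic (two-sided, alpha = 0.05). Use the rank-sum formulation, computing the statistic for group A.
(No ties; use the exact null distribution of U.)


Step 1: Combine and sort all 8 observations; assign midranks.
sorted (value, group): (5,X), (15,X), (18,X), (25,X), (34,Y), (35,Y), (37,Y), (38,Y)
ranks: 5->1, 15->2, 18->3, 25->4, 34->5, 35->6, 37->7, 38->8
Step 2: Rank sum for X: R1 = 1 + 2 + 3 + 4 = 10.
Step 3: U_X = R1 - n1(n1+1)/2 = 10 - 4*5/2 = 10 - 10 = 0.
       U_Y = n1*n2 - U_X = 16 - 0 = 16.
Step 4: No ties, so the exact null distribution of U (based on enumerating the C(8,4) = 70 equally likely rank assignments) gives the two-sided p-value.
Step 5: p-value = 0.028571; compare to alpha = 0.05. reject H0.

U_X = 0, p = 0.028571, reject H0 at alpha = 0.05.


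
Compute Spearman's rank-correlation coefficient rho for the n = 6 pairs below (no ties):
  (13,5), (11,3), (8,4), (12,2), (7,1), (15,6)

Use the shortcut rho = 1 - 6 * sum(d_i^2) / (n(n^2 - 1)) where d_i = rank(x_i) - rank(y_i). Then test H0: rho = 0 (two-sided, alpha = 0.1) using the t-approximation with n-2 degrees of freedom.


Step 1: Rank x and y separately (midranks; no ties here).
rank(x): 13->5, 11->3, 8->2, 12->4, 7->1, 15->6
rank(y): 5->5, 3->3, 4->4, 2->2, 1->1, 6->6
Step 2: d_i = R_x(i) - R_y(i); compute d_i^2.
  (5-5)^2=0, (3-3)^2=0, (2-4)^2=4, (4-2)^2=4, (1-1)^2=0, (6-6)^2=0
sum(d^2) = 8.
Step 3: rho = 1 - 6*8 / (6*(6^2 - 1)) = 1 - 48/210 = 0.771429.
Step 4: Under H0, t = rho * sqrt((n-2)/(1-rho^2)) = 2.4247 ~ t(4).
Step 5: Two-sided p-value from the t-distribution with 4 df = 0.072397.
Step 6: alpha = 0.1. reject H0.

rho = 0.7714, p = 0.072397, reject H0 at alpha = 0.1.


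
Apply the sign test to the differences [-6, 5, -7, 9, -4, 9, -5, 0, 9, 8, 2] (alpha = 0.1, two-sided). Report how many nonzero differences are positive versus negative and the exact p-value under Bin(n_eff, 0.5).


Step 1: Discard zero differences. Original n = 11; n_eff = number of nonzero differences = 10.
Nonzero differences (with sign): -6, +5, -7, +9, -4, +9, -5, +9, +8, +2
Step 2: Count signs: positive = 6, negative = 4.
Step 3: Under H0: P(positive) = 0.5, so the number of positives S ~ Bin(10, 0.5).
Step 4: Two-sided exact p-value = sum of Bin(10,0.5) probabilities at or below the observed probability = 0.753906.
Step 5: alpha = 0.1. fail to reject H0.

n_eff = 10, pos = 6, neg = 4, p = 0.753906, fail to reject H0.


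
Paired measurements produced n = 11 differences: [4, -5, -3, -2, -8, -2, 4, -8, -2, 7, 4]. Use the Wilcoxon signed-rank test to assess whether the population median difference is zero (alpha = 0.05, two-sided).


Step 1: Drop any zero differences (none here) and take |d_i|.
|d| = [4, 5, 3, 2, 8, 2, 4, 8, 2, 7, 4]
Step 2: Midrank |d_i| (ties get averaged ranks).
ranks: |4|->6, |5|->8, |3|->4, |2|->2, |8|->10.5, |2|->2, |4|->6, |8|->10.5, |2|->2, |7|->9, |4|->6
Step 3: Attach original signs; sum ranks with positive sign and with negative sign.
W+ = 6 + 6 + 9 + 6 = 27
W- = 8 + 4 + 2 + 10.5 + 2 + 10.5 + 2 = 39
(Check: W+ + W- = 66 should equal n(n+1)/2 = 66.)
Step 4: Test statistic W = min(W+, W-) = 27.
Step 5: Ties in |d|, so use the tie-corrected normal approximation.
        E[W] = n(n+1)/4 = 11*12/4 = 33.
        Tie groups: |d|=2 (t=3), |d|=4 (t=3), |d|=8 (t=2); sum(t^3 - t) = 54.
        Var[W] = n(n+1)(2n+1)/24 - sum(t^3-t)/48 = 3036/24 - 54/48 = 125.375.
        z = (W - E[W]) / sqrt(Var[W]) = (27 - 33) / 11.1971 = -0.5359.
        Two-sided p = 2*Phi(z) = 0.592060.
Step 6: alpha = 0.05. fail to reject H0.

W+ = 27, W- = 39, W = min = 27, p = 0.592060, fail to reject H0.


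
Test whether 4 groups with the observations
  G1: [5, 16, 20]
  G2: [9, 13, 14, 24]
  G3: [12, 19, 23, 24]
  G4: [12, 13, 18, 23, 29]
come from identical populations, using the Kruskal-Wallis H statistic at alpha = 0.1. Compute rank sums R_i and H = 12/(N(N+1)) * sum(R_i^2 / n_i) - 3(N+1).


Step 1: Combine all N = 16 observations and assign midranks.
sorted (value, group, rank): (5,G1,1), (9,G2,2), (12,G3,3.5), (12,G4,3.5), (13,G2,5.5), (13,G4,5.5), (14,G2,7), (16,G1,8), (18,G4,9), (19,G3,10), (20,G1,11), (23,G3,12.5), (23,G4,12.5), (24,G2,14.5), (24,G3,14.5), (29,G4,16)
Step 2: Sum ranks within each group.
R_1 = 20 (n_1 = 3)
R_2 = 29 (n_2 = 4)
R_3 = 40.5 (n_3 = 4)
R_4 = 46.5 (n_4 = 5)
Step 3: H = 12/(N(N+1)) * sum(R_i^2/n_i) - 3(N+1)
     = 12/(16*17) * (20^2/3 + 29^2/4 + 40.5^2/4 + 46.5^2/5) - 3*17
     = 0.044118 * 1186.1 - 51
     = 1.327757.
Step 4: Ties present; correction factor C = 1 - 24/(16^3 - 16) = 0.994118. Corrected H = 1.327757 / 0.994118 = 1.335614.
Step 5: Under H0, H ~ chi^2(3); p-value = 0.720694.
Step 6: alpha = 0.1. fail to reject H0.

H = 1.3356, df = 3, p = 0.720694, fail to reject H0.


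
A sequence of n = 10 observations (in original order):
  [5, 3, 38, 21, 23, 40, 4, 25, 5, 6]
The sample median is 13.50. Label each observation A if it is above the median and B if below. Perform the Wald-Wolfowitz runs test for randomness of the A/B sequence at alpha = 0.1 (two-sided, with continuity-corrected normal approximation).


Step 1: Compute median = 13.50; label A = above, B = below.
Labels in order: BBAAAABABB  (n_A = 5, n_B = 5)
Step 2: Count runs R = 5.
Step 3: Under H0 (random ordering), E[R] = 2*n_A*n_B/(n_A+n_B) + 1 = 2*5*5/10 + 1 = 6.0000.
        Var[R] = 2*n_A*n_B*(2*n_A*n_B - n_A - n_B) / ((n_A+n_B)^2 * (n_A+n_B-1)) = 2000/900 = 2.2222.
        SD[R] = 1.4907.
Step 4: Continuity-corrected z = (R + 0.5 - E[R]) / SD[R] = (5 + 0.5 - 6.0000) / 1.4907 = -0.3354.
Step 5: Two-sided p-value via normal approximation = 2*(1 - Phi(|z|)) = 0.737316.
Step 6: alpha = 0.1. fail to reject H0.

R = 5, z = -0.3354, p = 0.737316, fail to reject H0.


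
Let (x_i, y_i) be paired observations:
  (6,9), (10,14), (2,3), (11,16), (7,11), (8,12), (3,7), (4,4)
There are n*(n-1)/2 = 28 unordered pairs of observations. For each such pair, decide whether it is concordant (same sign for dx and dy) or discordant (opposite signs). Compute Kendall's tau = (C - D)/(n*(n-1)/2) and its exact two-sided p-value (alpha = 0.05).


Step 1: Enumerate the 28 unordered pairs (i,j) with i<j and classify each by sign(x_j-x_i) * sign(y_j-y_i).
  (1,2):dx=+4,dy=+5->C; (1,3):dx=-4,dy=-6->C; (1,4):dx=+5,dy=+7->C; (1,5):dx=+1,dy=+2->C
  (1,6):dx=+2,dy=+3->C; (1,7):dx=-3,dy=-2->C; (1,8):dx=-2,dy=-5->C; (2,3):dx=-8,dy=-11->C
  (2,4):dx=+1,dy=+2->C; (2,5):dx=-3,dy=-3->C; (2,6):dx=-2,dy=-2->C; (2,7):dx=-7,dy=-7->C
  (2,8):dx=-6,dy=-10->C; (3,4):dx=+9,dy=+13->C; (3,5):dx=+5,dy=+8->C; (3,6):dx=+6,dy=+9->C
  (3,7):dx=+1,dy=+4->C; (3,8):dx=+2,dy=+1->C; (4,5):dx=-4,dy=-5->C; (4,6):dx=-3,dy=-4->C
  (4,7):dx=-8,dy=-9->C; (4,8):dx=-7,dy=-12->C; (5,6):dx=+1,dy=+1->C; (5,7):dx=-4,dy=-4->C
  (5,8):dx=-3,dy=-7->C; (6,7):dx=-5,dy=-5->C; (6,8):dx=-4,dy=-8->C; (7,8):dx=+1,dy=-3->D
Step 2: C = 27, D = 1, total pairs = 28.
Step 3: tau = (C - D)/(n(n-1)/2) = (27 - 1)/28 = 0.928571.
Step 4: Exact two-sided p-value (enumerate n! = 40320 permutations of y under H0): p = 0.000397.
Step 5: alpha = 0.05. reject H0.

tau_b = 0.9286 (C=27, D=1), p = 0.000397, reject H0.


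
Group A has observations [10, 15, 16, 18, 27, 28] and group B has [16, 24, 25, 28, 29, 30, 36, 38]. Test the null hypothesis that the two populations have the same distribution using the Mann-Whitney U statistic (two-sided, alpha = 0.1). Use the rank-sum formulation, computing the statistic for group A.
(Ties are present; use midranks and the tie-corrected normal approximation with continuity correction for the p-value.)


Step 1: Combine and sort all 14 observations; assign midranks.
sorted (value, group): (10,X), (15,X), (16,X), (16,Y), (18,X), (24,Y), (25,Y), (27,X), (28,X), (28,Y), (29,Y), (30,Y), (36,Y), (38,Y)
ranks: 10->1, 15->2, 16->3.5, 16->3.5, 18->5, 24->6, 25->7, 27->8, 28->9.5, 28->9.5, 29->11, 30->12, 36->13, 38->14
Step 2: Rank sum for X: R1 = 1 + 2 + 3.5 + 5 + 8 + 9.5 = 29.
Step 3: U_X = R1 - n1(n1+1)/2 = 29 - 6*7/2 = 29 - 21 = 8.
       U_Y = n1*n2 - U_X = 48 - 8 = 40.
Step 4: Ties are present, so use the tie-corrected normal approximation (with continuity correction) for the p-value.
Step 5: p-value = 0.044915; compare to alpha = 0.1. reject H0.

U_X = 8, p = 0.044915, reject H0 at alpha = 0.1.


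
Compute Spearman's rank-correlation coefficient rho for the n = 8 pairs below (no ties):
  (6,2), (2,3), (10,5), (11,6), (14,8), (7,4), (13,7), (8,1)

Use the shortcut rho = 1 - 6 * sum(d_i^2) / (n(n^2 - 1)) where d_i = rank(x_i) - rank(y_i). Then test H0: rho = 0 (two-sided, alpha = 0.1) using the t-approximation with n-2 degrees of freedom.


Step 1: Rank x and y separately (midranks; no ties here).
rank(x): 6->2, 2->1, 10->5, 11->6, 14->8, 7->3, 13->7, 8->4
rank(y): 2->2, 3->3, 5->5, 6->6, 8->8, 4->4, 7->7, 1->1
Step 2: d_i = R_x(i) - R_y(i); compute d_i^2.
  (2-2)^2=0, (1-3)^2=4, (5-5)^2=0, (6-6)^2=0, (8-8)^2=0, (3-4)^2=1, (7-7)^2=0, (4-1)^2=9
sum(d^2) = 14.
Step 3: rho = 1 - 6*14 / (8*(8^2 - 1)) = 1 - 84/504 = 0.833333.
Step 4: Under H0, t = rho * sqrt((n-2)/(1-rho^2)) = 3.6927 ~ t(6).
Step 5: Two-sided p-value from the t-distribution with 6 df = 0.010176.
Step 6: alpha = 0.1. reject H0.

rho = 0.8333, p = 0.010176, reject H0 at alpha = 0.1.


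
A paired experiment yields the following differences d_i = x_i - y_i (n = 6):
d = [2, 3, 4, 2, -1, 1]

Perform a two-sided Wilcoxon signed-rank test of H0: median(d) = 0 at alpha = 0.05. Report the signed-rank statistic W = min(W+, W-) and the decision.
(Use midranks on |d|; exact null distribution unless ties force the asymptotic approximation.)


Step 1: Drop any zero differences (none here) and take |d_i|.
|d| = [2, 3, 4, 2, 1, 1]
Step 2: Midrank |d_i| (ties get averaged ranks).
ranks: |2|->3.5, |3|->5, |4|->6, |2|->3.5, |1|->1.5, |1|->1.5
Step 3: Attach original signs; sum ranks with positive sign and with negative sign.
W+ = 3.5 + 5 + 6 + 3.5 + 1.5 = 19.5
W- = 1.5 = 1.5
(Check: W+ + W- = 21 should equal n(n+1)/2 = 21.)
Step 4: Test statistic W = min(W+, W-) = 1.5.
Step 5: Ties in |d|, so use the tie-corrected normal approximation.
        E[W] = n(n+1)/4 = 6*7/4 = 10.5.
        Tie groups: |d|=1 (t=2), |d|=2 (t=2); sum(t^3 - t) = 12.
        Var[W] = n(n+1)(2n+1)/24 - sum(t^3-t)/48 = 546/24 - 12/48 = 22.5.
        z = (W - E[W]) / sqrt(Var[W]) = (1.5 - 10.5) / 4.7434 = -1.8974.
        Two-sided p = 2*Phi(z) = 0.057780.
Step 6: alpha = 0.05. fail to reject H0.

W+ = 19.5, W- = 1.5, W = min = 1.5, p = 0.057780, fail to reject H0.


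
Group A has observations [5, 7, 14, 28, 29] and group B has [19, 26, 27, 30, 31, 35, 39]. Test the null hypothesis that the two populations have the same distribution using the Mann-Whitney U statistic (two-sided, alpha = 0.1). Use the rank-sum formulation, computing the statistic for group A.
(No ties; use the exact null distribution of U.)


Step 1: Combine and sort all 12 observations; assign midranks.
sorted (value, group): (5,X), (7,X), (14,X), (19,Y), (26,Y), (27,Y), (28,X), (29,X), (30,Y), (31,Y), (35,Y), (39,Y)
ranks: 5->1, 7->2, 14->3, 19->4, 26->5, 27->6, 28->7, 29->8, 30->9, 31->10, 35->11, 39->12
Step 2: Rank sum for X: R1 = 1 + 2 + 3 + 7 + 8 = 21.
Step 3: U_X = R1 - n1(n1+1)/2 = 21 - 5*6/2 = 21 - 15 = 6.
       U_Y = n1*n2 - U_X = 35 - 6 = 29.
Step 4: No ties, so the exact null distribution of U (based on enumerating the C(12,5) = 792 equally likely rank assignments) gives the two-sided p-value.
Step 5: p-value = 0.073232; compare to alpha = 0.1. reject H0.

U_X = 6, p = 0.073232, reject H0 at alpha = 0.1.


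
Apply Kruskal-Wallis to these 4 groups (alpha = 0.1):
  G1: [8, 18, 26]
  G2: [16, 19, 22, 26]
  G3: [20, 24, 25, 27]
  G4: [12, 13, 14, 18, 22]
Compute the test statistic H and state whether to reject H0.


Step 1: Combine all N = 16 observations and assign midranks.
sorted (value, group, rank): (8,G1,1), (12,G4,2), (13,G4,3), (14,G4,4), (16,G2,5), (18,G1,6.5), (18,G4,6.5), (19,G2,8), (20,G3,9), (22,G2,10.5), (22,G4,10.5), (24,G3,12), (25,G3,13), (26,G1,14.5), (26,G2,14.5), (27,G3,16)
Step 2: Sum ranks within each group.
R_1 = 22 (n_1 = 3)
R_2 = 38 (n_2 = 4)
R_3 = 50 (n_3 = 4)
R_4 = 26 (n_4 = 5)
Step 3: H = 12/(N(N+1)) * sum(R_i^2/n_i) - 3(N+1)
     = 12/(16*17) * (22^2/3 + 38^2/4 + 50^2/4 + 26^2/5) - 3*17
     = 0.044118 * 1282.53 - 51
     = 5.582353.
Step 4: Ties present; correction factor C = 1 - 18/(16^3 - 16) = 0.995588. Corrected H = 5.582353 / 0.995588 = 5.607090.
Step 5: Under H0, H ~ chi^2(3); p-value = 0.132372.
Step 6: alpha = 0.1. fail to reject H0.

H = 5.6071, df = 3, p = 0.132372, fail to reject H0.


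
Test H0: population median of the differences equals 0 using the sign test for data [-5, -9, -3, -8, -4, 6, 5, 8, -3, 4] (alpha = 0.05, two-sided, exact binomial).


Step 1: Discard zero differences. Original n = 10; n_eff = number of nonzero differences = 10.
Nonzero differences (with sign): -5, -9, -3, -8, -4, +6, +5, +8, -3, +4
Step 2: Count signs: positive = 4, negative = 6.
Step 3: Under H0: P(positive) = 0.5, so the number of positives S ~ Bin(10, 0.5).
Step 4: Two-sided exact p-value = sum of Bin(10,0.5) probabilities at or below the observed probability = 0.753906.
Step 5: alpha = 0.05. fail to reject H0.

n_eff = 10, pos = 4, neg = 6, p = 0.753906, fail to reject H0.
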